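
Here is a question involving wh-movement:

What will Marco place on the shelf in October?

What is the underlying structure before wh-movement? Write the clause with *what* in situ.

'what' is the direct object of 'place'. Fronting leaves a gap immediately after 'place':
What will Marco place ___ on the shelf in October?

Marco will place what on the shelf in October.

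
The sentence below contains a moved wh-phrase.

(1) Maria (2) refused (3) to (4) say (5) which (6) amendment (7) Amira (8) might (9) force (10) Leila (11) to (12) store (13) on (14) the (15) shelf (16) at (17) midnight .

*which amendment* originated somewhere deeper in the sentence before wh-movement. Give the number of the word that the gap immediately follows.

In situ: Amira might force Leila to store which amendment on the shelf at midnight.
'which amendment' is the direct object of 'store'. Wh-movement fronts it, leaving a gap right after 'store':
Maria refused to say which amendment Amira might force Leila to store ___ on the shelf at midnight.
'store' is word 12.

12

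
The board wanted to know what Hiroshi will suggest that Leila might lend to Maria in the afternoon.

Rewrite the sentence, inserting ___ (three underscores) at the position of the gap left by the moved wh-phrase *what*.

The board wanted to know what Hiroshi will suggest that Leila might lend ___ to Maria in the afternoon.

In situ: Hiroshi will suggest that Leila might lend what to Maria in the afternoon.
'what' functions as the direct object of 'lend'. The gap is right after 'lend'.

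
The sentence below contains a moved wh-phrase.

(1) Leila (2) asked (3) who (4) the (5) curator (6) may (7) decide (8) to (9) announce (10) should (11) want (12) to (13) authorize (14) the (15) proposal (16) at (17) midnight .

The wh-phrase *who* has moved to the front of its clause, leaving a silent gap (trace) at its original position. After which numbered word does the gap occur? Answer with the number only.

Before movement: The curator may decide to announce who should want to authorize the proposal at midnight.
'who' functions as the subject of the clause embedded under 'announce'. Wh-movement fronts it, leaving a gap right after 'announce':
Leila asked who the curator may decide to announce ___ should want to authorize the proposal at midnight.
'announce' is word 9.

9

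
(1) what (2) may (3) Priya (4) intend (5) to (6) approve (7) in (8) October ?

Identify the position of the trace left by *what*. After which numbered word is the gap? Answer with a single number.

6

Pre-movement form: Priya may intend to approve what in October.
'what' functions as the direct object of 'approve'. Wh-movement fronts it, leaving a gap right after 'approve':
What may Priya intend to approve ___ in October?
'approve' is word 6.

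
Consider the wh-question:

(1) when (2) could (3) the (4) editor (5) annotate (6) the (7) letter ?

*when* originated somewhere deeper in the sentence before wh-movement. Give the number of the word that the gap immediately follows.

In situ: The editor could annotate the letter when.
'when' functions as the temporal adjunct. Fronting leaves a gap immediately after 'letter':
When could the editor annotate the letter ___?
'letter' is word 7.

7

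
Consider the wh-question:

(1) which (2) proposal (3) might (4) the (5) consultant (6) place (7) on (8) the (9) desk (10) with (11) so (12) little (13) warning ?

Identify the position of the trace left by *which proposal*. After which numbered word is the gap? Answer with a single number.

6

Pre-movement form: The consultant might place which proposal on the desk with so little warning.
The filler 'which proposal' is interpreted as the direct object of 'place'. Wh-movement fronts it, leaving a gap right after 'place':
Which proposal might the consultant place ___ on the desk with so little warning?
'place' is word 6.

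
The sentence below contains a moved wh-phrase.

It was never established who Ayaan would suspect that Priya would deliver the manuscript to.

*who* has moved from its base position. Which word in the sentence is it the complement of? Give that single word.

to

Pre-movement form: Ayaan would suspect that Priya would deliver the manuscript to who.
The filler 'who' is interpreted as the object of the preposition 'to' (recipient of 'deliver'). It moves to the left edge, and the trace sits right after 'to':
It was never established who Ayaan would suspect that Priya would deliver the manuscript to ___.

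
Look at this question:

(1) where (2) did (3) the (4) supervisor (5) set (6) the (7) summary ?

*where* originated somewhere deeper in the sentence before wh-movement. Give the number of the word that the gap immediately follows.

7

In situ: The supervisor did set the summary where.
The filler 'where' is interpreted as the locative complement of 'set'. It moves to the left edge, and the trace sits right after 'summary':
Where did the supervisor set the summary ___?
'summary' is word 7.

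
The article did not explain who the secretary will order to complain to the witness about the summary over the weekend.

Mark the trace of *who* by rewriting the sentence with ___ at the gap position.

The article did not explain who the secretary will order ___ to complain to the witness about the summary over the weekend.

In situ: The secretary will order who to complain to the witness about the summary over the weekend.
'who' functions as the direct object of 'order'. The gap is right after 'order'.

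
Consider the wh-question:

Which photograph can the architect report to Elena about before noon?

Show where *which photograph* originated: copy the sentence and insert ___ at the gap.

Which photograph can the architect report to Elena about ___ before noon?

In situ: The architect can report to Elena about which photograph before noon.
'which photograph' functions as the object of the preposition 'about'. The gap is right after 'about'.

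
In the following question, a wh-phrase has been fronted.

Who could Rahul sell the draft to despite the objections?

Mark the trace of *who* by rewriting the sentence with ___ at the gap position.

Who could Rahul sell the draft to ___ despite the objections?

Before movement: Rahul could sell the draft to who despite the objections.
'who' is the object of the preposition 'to' (recipient of 'sell'). The gap is right after 'to'.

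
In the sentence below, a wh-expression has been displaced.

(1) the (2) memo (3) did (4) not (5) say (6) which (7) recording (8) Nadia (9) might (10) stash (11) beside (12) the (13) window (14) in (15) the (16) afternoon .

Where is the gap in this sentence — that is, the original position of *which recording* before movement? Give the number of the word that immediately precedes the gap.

Pre-movement form: Nadia might stash which recording beside the window in the afternoon.
The filler 'which recording' is interpreted as the direct object of 'stash'. Fronting leaves a gap immediately after 'stash':
The memo did not say which recording Nadia might stash ___ beside the window in the afternoon.
'stash' is word 10.

10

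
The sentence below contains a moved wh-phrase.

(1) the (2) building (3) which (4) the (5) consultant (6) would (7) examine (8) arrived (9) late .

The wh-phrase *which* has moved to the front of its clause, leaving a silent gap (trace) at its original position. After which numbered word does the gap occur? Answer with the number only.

'which' functions as the direct object of 'examine'. Fronting leaves a gap immediately after 'examine':
The building which the consultant would examine ___ arrived late.
'examine' is word 7.

7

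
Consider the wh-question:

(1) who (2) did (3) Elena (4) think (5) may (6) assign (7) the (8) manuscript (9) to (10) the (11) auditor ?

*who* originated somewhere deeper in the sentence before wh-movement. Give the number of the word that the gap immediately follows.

4

In situ: Elena did think who may assign the manuscript to the auditor.
'who' functions as the subject of the clause embedded under 'think'. It moves to the left edge, and the trace sits right after 'think':
Who did Elena think ___ may assign the manuscript to the auditor?
'think' is word 4.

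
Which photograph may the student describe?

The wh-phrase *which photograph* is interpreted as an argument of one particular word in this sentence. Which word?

describe

Underlying clause: The student may describe which photograph.
'which photograph' is the direct object of 'describe'. Fronting leaves a gap immediately after 'describe':
Which photograph may the student describe ___?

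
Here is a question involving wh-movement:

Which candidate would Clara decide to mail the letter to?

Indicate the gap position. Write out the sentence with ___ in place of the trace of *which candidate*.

Before movement: Clara would decide to mail the letter to which candidate.
The filler 'which candidate' is interpreted as the object of the preposition 'to' (recipient of 'mail'). The gap is right after 'to'.

Which candidate would Clara decide to mail the letter to ___?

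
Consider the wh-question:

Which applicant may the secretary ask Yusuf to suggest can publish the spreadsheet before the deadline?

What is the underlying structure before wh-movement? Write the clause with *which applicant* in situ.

'which applicant' functions as the subject of the clause embedded under 'suggest'. Fronting leaves a gap immediately after 'suggest':
Which applicant may the secretary ask Yusuf to suggest ___ can publish the spreadsheet before the deadline?

The secretary may ask Yusuf to suggest which applicant can publish the spreadsheet before the deadline.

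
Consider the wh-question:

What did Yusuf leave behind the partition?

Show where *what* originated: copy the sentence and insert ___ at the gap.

What did Yusuf leave ___ behind the partition?

Before movement: Yusuf did leave what behind the partition.
'what' is the direct object of 'leave'. The gap is right after 'leave'.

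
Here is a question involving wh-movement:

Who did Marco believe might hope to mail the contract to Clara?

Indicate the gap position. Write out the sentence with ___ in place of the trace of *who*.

Pre-movement form: Marco did believe who might hope to mail the contract to Clara.
'who' is the subject of the clause embedded under 'believe'. The gap is right after 'believe'.

Who did Marco believe ___ might hope to mail the contract to Clara?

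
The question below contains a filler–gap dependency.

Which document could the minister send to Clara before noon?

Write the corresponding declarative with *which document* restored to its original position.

The minister could send which document to Clara before noon.

'which document' functions as the direct object of 'send'. Fronting leaves a gap immediately after 'send':
Which document could the minister send ___ to Clara before noon?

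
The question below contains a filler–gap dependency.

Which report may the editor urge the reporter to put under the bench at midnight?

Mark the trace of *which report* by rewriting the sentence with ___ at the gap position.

Which report may the editor urge the reporter to put ___ under the bench at midnight?

In situ: The editor may urge the reporter to put which report under the bench at midnight.
'which report' is the direct object of 'put'. The gap is right after 'put'.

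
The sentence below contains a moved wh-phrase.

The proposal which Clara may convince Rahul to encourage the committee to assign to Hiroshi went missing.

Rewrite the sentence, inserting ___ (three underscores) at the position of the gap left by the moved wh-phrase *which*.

The proposal which Clara may convince Rahul to encourage the committee to assign ___ to Hiroshi went missing.

'which' functions as the direct object of 'assign'. The gap is right after 'assign'.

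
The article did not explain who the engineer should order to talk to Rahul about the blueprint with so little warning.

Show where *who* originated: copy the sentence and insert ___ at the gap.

In situ: The engineer should order who to talk to Rahul about the blueprint with so little warning.
'who' is the direct object of 'order'. The gap is right after 'order'.

The article did not explain who the engineer should order ___ to talk to Rahul about the blueprint with so little warning.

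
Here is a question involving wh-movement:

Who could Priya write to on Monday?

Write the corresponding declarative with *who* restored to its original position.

'who' is the object of the preposition 'to'. Fronting leaves a gap immediately after 'to':
Who could Priya write to ___ on Monday?

Priya could write to who on Monday.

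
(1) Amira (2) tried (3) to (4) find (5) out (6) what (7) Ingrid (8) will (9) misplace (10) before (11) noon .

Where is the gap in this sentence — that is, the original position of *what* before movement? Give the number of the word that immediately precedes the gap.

9

Before movement: Ingrid will misplace what before noon.
'what' is the direct object of 'misplace'. Wh-movement fronts it, leaving a gap right after 'misplace':
Amira tried to find out what Ingrid will misplace ___ before noon.
'misplace' is word 9.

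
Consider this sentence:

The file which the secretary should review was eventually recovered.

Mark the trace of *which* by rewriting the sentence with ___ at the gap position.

The file which the secretary should review ___ was eventually recovered.

The filler 'which' is interpreted as the direct object of 'review'. The gap is right after 'review'.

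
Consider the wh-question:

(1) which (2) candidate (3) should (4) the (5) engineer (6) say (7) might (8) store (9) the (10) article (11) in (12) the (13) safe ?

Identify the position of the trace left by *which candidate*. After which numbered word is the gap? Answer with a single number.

In situ: The engineer should say which candidate might store the article in the safe.
'which candidate' is the subject of the clause embedded under 'say'. Wh-movement fronts it, leaving a gap right after 'say':
Which candidate should the engineer say ___ might store the article in the safe?
'say' is word 6.

6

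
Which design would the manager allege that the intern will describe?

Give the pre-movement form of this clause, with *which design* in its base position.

'which design' is the direct object of 'describe'. Fronting leaves a gap immediately after 'describe':
Which design would the manager allege that the intern will describe ___?

The manager would allege that the intern will describe which design.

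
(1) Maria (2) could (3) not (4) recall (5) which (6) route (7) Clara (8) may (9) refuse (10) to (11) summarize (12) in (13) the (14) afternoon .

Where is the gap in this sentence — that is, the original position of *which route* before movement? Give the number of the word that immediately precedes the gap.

In situ: Clara may refuse to summarize which route in the afternoon.
'which route' is the direct object of 'summarize'. It moves to the left edge, and the trace sits right after 'summarize':
Maria could not recall which route Clara may refuse to summarize ___ in the afternoon.
'summarize' is word 11.

11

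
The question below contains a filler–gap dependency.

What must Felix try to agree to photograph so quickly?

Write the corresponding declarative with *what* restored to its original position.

Felix must try to agree to photograph what so quickly.

The filler 'what' is interpreted as the direct object of 'photograph'. Fronting leaves a gap immediately after 'photograph':
What must Felix try to agree to photograph ___ so quickly?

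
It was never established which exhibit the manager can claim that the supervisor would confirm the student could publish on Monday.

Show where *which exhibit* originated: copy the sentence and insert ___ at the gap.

Pre-movement form: The manager can claim that the supervisor would confirm the student could publish which exhibit on Monday.
'which exhibit' functions as the direct object of 'publish'. The gap is right after 'publish'.

It was never established which exhibit the manager can claim that the supervisor would confirm the student could publish ___ on Monday.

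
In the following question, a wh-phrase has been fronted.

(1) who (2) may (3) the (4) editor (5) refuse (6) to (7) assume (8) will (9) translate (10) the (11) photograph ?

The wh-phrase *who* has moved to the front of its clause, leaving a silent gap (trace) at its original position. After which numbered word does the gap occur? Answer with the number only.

Underlying clause: The editor may refuse to assume who will translate the photograph.
'who' functions as the subject of the clause embedded under 'assume'. It moves to the left edge, and the trace sits right after 'assume':
Who may the editor refuse to assume ___ will translate the photograph?
'assume' is word 7.

7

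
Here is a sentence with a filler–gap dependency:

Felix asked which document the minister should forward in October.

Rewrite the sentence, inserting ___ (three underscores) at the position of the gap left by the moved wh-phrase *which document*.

Felix asked which document the minister should forward ___ in October.

In situ: The minister should forward which document in October.
The filler 'which document' is interpreted as the direct object of 'forward'. The gap is right after 'forward'.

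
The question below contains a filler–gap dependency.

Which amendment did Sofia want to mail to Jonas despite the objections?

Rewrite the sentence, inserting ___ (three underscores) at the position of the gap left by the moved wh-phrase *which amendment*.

Which amendment did Sofia want to mail ___ to Jonas despite the objections?

Pre-movement form: Sofia did want to mail which amendment to Jonas despite the objections.
'which amendment' is the direct object of 'mail'. The gap is right after 'mail'.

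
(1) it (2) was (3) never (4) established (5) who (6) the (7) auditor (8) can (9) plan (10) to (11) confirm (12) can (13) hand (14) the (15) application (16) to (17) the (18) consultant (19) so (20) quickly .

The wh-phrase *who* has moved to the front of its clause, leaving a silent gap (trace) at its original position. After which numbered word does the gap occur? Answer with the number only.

Before movement: The auditor can plan to confirm who can hand the application to the consultant so quickly.
'who' is the subject of the clause embedded under 'confirm'. It moves to the left edge, and the trace sits right after 'confirm':
It was never established who the auditor can plan to confirm ___ can hand the application to the consultant so quickly.
'confirm' is word 11.

11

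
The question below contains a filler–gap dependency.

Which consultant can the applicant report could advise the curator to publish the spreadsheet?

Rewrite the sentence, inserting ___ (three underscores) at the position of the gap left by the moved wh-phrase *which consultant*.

Pre-movement form: The applicant can report which consultant could advise the curator to publish the spreadsheet.
'which consultant' functions as the subject of the clause embedded under 'report'. The gap is right after 'report'.

Which consultant can the applicant report ___ could advise the curator to publish the spreadsheet?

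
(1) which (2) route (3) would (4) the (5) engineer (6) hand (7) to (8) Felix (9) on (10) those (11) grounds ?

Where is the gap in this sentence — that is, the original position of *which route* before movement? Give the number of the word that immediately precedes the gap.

Pre-movement form: The engineer would hand which route to Felix on those grounds.
'which route' functions as the direct object of 'hand'. Fronting leaves a gap immediately after 'hand':
Which route would the engineer hand ___ to Felix on those grounds?
'hand' is word 6.

6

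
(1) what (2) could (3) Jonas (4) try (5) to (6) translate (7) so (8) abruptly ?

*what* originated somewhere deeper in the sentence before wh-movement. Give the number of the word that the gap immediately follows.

In situ: Jonas could try to translate what so abruptly.
'what' functions as the direct object of 'translate'. It moves to the left edge, and the trace sits right after 'translate':
What could Jonas try to translate ___ so abruptly?
'translate' is word 6.

6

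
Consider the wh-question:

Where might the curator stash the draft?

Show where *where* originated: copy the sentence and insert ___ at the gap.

Where might the curator stash the draft ___?

Pre-movement form: The curator might stash the draft where.
The filler 'where' is interpreted as the locative complement of 'stash'. The gap is right after 'draft'.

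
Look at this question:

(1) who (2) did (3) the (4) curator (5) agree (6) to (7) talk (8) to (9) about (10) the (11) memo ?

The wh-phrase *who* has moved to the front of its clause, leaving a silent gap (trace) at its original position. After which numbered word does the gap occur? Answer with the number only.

8

Pre-movement form: The curator did agree to talk to who about the memo.
The filler 'who' is interpreted as the object of the preposition 'to'. Fronting leaves a gap immediately after 'to':
Who did the curator agree to talk to ___ about the memo?
'to' is word 8.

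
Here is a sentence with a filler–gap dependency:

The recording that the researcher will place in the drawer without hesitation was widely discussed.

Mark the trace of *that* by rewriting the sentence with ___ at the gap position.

'that' is the direct object of 'place'. The gap is right after 'place'.

The recording that the researcher will place ___ in the drawer without hesitation was widely discussed.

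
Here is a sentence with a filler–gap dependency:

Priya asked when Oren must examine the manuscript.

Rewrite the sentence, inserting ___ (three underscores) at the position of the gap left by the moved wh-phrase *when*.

In situ: Oren must examine the manuscript when.
The filler 'when' is interpreted as the temporal adjunct. The gap is right after 'manuscript'.

Priya asked when Oren must examine the manuscript ___.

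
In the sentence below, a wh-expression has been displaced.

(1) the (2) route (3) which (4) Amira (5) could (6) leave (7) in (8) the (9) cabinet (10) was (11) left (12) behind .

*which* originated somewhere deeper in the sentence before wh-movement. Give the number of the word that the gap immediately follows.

The filler 'which' is interpreted as the direct object of 'leave'. Wh-movement fronts it, leaving a gap right after 'leave':
The route which Amira could leave ___ in the cabinet was left behind.
'leave' is word 6.

6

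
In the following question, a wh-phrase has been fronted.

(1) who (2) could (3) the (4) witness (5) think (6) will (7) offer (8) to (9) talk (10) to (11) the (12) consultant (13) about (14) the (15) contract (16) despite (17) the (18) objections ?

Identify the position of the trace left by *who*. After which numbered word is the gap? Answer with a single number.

5

Before movement: The witness could think who will offer to talk to the consultant about the contract despite the objections.
The filler 'who' is interpreted as the subject of the clause embedded under 'think'. It moves to the left edge, and the trace sits right after 'think':
Who could the witness think ___ will offer to talk to the consultant about the contract despite the objections?
'think' is word 5.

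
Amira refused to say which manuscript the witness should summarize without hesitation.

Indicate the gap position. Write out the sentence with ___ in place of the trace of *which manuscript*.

In situ: The witness should summarize which manuscript without hesitation.
'which manuscript' functions as the direct object of 'summarize'. The gap is right after 'summarize'.

Amira refused to say which manuscript the witness should summarize ___ without hesitation.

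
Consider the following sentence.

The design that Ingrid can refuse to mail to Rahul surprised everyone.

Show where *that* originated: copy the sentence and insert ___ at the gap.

'that' is the direct object of 'mail'. The gap is right after 'mail'.

The design that Ingrid can refuse to mail ___ to Rahul surprised everyone.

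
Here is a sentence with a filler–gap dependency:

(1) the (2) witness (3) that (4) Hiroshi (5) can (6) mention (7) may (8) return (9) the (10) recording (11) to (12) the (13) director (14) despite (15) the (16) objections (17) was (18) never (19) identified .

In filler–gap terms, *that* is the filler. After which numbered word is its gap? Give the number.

The filler 'that' is interpreted as the subject of the clause embedded under 'mention'. It moves to the left edge, and the trace sits right after 'mention':
The witness that Hiroshi can mention ___ may return the recording to the director despite the objections was never identified.
'mention' is word 6.

6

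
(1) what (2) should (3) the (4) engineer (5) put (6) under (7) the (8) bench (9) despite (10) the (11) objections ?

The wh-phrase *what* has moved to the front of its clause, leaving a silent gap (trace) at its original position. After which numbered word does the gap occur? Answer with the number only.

Before movement: The engineer should put what under the bench despite the objections.
The filler 'what' is interpreted as the direct object of 'put'. Wh-movement fronts it, leaving a gap right after 'put':
What should the engineer put ___ under the bench despite the objections?
'put' is word 5.

5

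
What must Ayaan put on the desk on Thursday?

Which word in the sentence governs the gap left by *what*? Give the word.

Pre-movement form: Ayaan must put what on the desk on Thursday.
'what' is the direct object of 'put'. Wh-movement fronts it, leaving a gap right after 'put':
What must Ayaan put ___ on the desk on Thursday?

put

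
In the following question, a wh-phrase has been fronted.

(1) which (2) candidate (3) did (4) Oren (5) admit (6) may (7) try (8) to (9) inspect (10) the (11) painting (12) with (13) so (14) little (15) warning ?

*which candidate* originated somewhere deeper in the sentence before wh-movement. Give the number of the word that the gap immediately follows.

In situ: Oren did admit which candidate may try to inspect the painting with so little warning.
'which candidate' is the subject of the clause embedded under 'admit'. Fronting leaves a gap immediately after 'admit':
Which candidate did Oren admit ___ may try to inspect the painting with so little warning?
'admit' is word 5.

5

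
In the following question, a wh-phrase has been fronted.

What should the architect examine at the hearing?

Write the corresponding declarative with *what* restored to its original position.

'what' is the direct object of 'examine'. Fronting leaves a gap immediately after 'examine':
What should the architect examine ___ at the hearing?

The architect should examine what at the hearing.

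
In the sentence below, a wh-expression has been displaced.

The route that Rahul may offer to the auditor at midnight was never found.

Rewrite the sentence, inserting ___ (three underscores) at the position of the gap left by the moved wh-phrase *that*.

The route that Rahul may offer ___ to the auditor at midnight was never found.

'that' functions as the direct object of 'offer'. The gap is right after 'offer'.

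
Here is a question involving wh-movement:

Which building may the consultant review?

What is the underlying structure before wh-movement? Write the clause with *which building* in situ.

The consultant may review which building.

The filler 'which building' is interpreted as the direct object of 'review'. Wh-movement fronts it, leaving a gap right after 'review':
Which building may the consultant review ___?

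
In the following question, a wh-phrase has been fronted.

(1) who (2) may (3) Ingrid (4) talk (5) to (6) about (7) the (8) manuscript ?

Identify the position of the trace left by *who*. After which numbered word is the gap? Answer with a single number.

Before movement: Ingrid may talk to who about the manuscript.
'who' functions as the object of the preposition 'to'. It moves to the left edge, and the trace sits right after 'to':
Who may Ingrid talk to ___ about the manuscript?
'to' is word 5.

5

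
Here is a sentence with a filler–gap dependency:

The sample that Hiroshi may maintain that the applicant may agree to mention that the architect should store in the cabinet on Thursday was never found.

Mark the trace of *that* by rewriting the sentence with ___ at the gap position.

'that' is the direct object of 'store'. The gap is right after 'store'.

The sample that Hiroshi may maintain that the applicant may agree to mention that the architect should store ___ in the cabinet on Thursday was never found.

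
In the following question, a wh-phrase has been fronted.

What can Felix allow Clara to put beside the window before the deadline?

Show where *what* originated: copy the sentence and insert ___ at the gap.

What can Felix allow Clara to put ___ beside the window before the deadline?

Underlying clause: Felix can allow Clara to put what beside the window before the deadline.
The filler 'what' is interpreted as the direct object of 'put'. The gap is right after 'put'.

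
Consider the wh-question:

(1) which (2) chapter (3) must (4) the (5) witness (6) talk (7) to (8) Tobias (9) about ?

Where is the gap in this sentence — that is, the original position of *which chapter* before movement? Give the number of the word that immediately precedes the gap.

In situ: The witness must talk to Tobias about which chapter.
'which chapter' functions as the object of the preposition 'about'. It moves to the left edge, and the trace sits right after 'about':
Which chapter must the witness talk to Tobias about ___?
'about' is word 9.

9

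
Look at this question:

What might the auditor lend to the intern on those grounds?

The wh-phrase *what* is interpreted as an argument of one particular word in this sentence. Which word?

Underlying clause: The auditor might lend what to the intern on those grounds.
'what' is the direct object of 'lend'. Wh-movement fronts it, leaving a gap right after 'lend':
What might the auditor lend ___ to the intern on those grounds?

lend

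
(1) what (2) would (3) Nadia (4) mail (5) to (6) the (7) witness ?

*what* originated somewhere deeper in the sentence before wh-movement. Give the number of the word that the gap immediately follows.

4

Before movement: Nadia would mail what to the witness.
'what' is the direct object of 'mail'. Wh-movement fronts it, leaving a gap right after 'mail':
What would Nadia mail ___ to the witness?
'mail' is word 4.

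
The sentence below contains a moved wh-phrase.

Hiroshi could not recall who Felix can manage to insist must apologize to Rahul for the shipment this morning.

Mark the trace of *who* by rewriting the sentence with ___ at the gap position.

Hiroshi could not recall who Felix can manage to insist ___ must apologize to Rahul for the shipment this morning.

Before movement: Felix can manage to insist who must apologize to Rahul for the shipment this morning.
'who' functions as the subject of the clause embedded under 'insist'. The gap is right after 'insist'.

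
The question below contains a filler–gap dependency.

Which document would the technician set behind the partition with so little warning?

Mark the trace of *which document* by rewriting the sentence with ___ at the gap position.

Which document would the technician set ___ behind the partition with so little warning?

In situ: The technician would set which document behind the partition with so little warning.
'which document' is the direct object of 'set'. The gap is right after 'set'.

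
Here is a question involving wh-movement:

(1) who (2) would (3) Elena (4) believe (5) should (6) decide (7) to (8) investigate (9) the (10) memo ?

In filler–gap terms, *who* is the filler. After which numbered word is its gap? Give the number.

4

Pre-movement form: Elena would believe who should decide to investigate the memo.
'who' functions as the subject of the clause embedded under 'believe'. Fronting leaves a gap immediately after 'believe':
Who would Elena believe ___ should decide to investigate the memo?
'believe' is word 4.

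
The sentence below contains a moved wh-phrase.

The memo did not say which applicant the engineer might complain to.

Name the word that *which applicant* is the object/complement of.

to

Pre-movement form: The engineer might complain to which applicant.
'which applicant' is the object of the preposition 'to'. It moves to the left edge, and the trace sits right after 'to':
The memo did not say which applicant the engineer might complain to ___.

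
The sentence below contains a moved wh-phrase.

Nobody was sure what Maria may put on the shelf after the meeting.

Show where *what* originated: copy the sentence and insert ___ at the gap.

In situ: Maria may put what on the shelf after the meeting.
'what' functions as the direct object of 'put'. The gap is right after 'put'.

Nobody was sure what Maria may put ___ on the shelf after the meeting.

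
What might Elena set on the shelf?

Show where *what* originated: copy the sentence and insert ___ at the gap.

Before movement: Elena might set what on the shelf.
'what' is the direct object of 'set'. The gap is right after 'set'.

What might Elena set ___ on the shelf?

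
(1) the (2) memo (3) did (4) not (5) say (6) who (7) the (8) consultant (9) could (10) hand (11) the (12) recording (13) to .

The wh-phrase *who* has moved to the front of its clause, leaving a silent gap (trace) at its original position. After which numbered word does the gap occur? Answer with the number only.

Before movement: The consultant could hand the recording to who.
'who' is the object of the preposition 'to' (recipient of 'hand'). Fronting leaves a gap immediately after 'to':
The memo did not say who the consultant could hand the recording to ___.
'to' is word 13.

13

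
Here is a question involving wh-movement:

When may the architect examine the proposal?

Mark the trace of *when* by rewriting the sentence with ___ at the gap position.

When may the architect examine the proposal ___?

In situ: The architect may examine the proposal when.
'when' is the temporal adjunct. The gap is right after 'proposal'.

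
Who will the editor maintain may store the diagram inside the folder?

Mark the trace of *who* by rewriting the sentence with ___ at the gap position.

Who will the editor maintain ___ may store the diagram inside the folder?

Underlying clause: The editor will maintain who may store the diagram inside the folder.
The filler 'who' is interpreted as the subject of the clause embedded under 'maintain'. The gap is right after 'maintain'.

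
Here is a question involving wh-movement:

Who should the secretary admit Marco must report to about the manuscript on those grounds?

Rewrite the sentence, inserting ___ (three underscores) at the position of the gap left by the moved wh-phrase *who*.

Pre-movement form: The secretary should admit Marco must report to who about the manuscript on those grounds.
'who' functions as the object of the preposition 'to'. The gap is right after 'to'.

Who should the secretary admit Marco must report to ___ about the manuscript on those grounds?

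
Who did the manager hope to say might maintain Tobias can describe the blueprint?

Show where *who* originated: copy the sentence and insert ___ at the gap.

Who did the manager hope to say ___ might maintain Tobias can describe the blueprint?

Pre-movement form: The manager did hope to say who might maintain Tobias can describe the blueprint.
'who' is the subject of the clause embedded under 'say'. The gap is right after 'say'.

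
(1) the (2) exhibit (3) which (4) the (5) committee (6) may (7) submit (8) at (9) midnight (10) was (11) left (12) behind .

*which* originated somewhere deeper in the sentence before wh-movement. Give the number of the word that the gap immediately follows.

The filler 'which' is interpreted as the direct object of 'submit'. It moves to the left edge, and the trace sits right after 'submit':
The exhibit which the committee may submit ___ at midnight was left behind.
'submit' is word 7.

7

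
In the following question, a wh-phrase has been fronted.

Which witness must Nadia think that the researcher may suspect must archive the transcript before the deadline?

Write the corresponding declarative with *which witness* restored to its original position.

Nadia must think that the researcher may suspect which witness must archive the transcript before the deadline.

The filler 'which witness' is interpreted as the subject of the clause embedded under 'suspect'. Wh-movement fronts it, leaving a gap right after 'suspect':
Which witness must Nadia think that the researcher may suspect ___ must archive the transcript before the deadline?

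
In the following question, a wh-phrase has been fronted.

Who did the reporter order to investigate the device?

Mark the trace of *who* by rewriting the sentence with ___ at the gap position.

Who did the reporter order ___ to investigate the device?

Underlying clause: The reporter did order who to investigate the device.
The filler 'who' is interpreted as the direct object of 'order'. The gap is right after 'order'.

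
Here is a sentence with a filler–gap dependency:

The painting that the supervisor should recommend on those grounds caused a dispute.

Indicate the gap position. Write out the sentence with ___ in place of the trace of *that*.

The painting that the supervisor should recommend ___ on those grounds caused a dispute.

'that' functions as the direct object of 'recommend'. The gap is right after 'recommend'.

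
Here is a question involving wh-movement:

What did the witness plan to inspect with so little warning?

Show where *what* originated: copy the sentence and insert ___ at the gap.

Pre-movement form: The witness did plan to inspect what with so little warning.
The filler 'what' is interpreted as the direct object of 'inspect'. The gap is right after 'inspect'.

What did the witness plan to inspect ___ with so little warning?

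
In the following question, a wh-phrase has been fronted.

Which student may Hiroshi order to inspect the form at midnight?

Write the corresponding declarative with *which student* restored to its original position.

'which student' functions as the direct object of 'order'. It moves to the left edge, and the trace sits right after 'order':
Which student may Hiroshi order ___ to inspect the form at midnight?

Hiroshi may order which student to inspect the form at midnight.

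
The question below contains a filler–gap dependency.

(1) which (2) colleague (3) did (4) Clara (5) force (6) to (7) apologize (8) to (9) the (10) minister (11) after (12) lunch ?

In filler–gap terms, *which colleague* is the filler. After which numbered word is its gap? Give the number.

In situ: Clara did force which colleague to apologize to the minister after lunch.
The filler 'which colleague' is interpreted as the direct object of 'force'. It moves to the left edge, and the trace sits right after 'force':
Which colleague did Clara force ___ to apologize to the minister after lunch?
'force' is word 5.

5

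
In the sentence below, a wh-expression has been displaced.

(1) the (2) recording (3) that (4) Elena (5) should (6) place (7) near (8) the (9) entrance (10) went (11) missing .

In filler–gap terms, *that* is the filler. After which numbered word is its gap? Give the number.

The filler 'that' is interpreted as the direct object of 'place'. It moves to the left edge, and the trace sits right after 'place':
The recording that Elena should place ___ near the entrance went missing.
'place' is word 6.

6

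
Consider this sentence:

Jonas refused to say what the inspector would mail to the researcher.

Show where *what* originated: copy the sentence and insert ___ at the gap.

Jonas refused to say what the inspector would mail ___ to the researcher.

In situ: The inspector would mail what to the researcher.
The filler 'what' is interpreted as the direct object of 'mail'. The gap is right after 'mail'.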